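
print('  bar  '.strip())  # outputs bar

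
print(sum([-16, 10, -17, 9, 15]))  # 1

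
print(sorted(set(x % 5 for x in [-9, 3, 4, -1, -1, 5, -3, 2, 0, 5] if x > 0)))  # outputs [0, 2, 3, 4]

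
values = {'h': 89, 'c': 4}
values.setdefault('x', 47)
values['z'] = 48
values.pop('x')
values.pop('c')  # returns 4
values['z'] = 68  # {'h': 89, 'z': 68}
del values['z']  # {'h': 89}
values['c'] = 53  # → {'h': 89, 'c': 53}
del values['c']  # {'h': 89}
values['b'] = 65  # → {'h': 89, 'b': 65}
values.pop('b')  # 65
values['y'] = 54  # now {'h': 89, 'y': 54}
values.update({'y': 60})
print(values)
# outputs {'h': 89, 'y': 60}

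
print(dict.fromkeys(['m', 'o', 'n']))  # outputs {'m': None, 'o': None, 'n': None}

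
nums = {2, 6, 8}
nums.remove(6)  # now {2, 8}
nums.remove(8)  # {2}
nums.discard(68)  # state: {2}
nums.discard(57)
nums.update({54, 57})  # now {2, 54, 57}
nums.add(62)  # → {2, 54, 57, 62}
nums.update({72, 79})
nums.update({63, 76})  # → {2, 54, 57, 62, 63, 72, 76, 79}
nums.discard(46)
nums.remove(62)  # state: {2, 54, 57, 63, 72, 76, 79}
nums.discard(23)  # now {2, 54, 57, 63, 72, 76, 79}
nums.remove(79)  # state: {2, 54, 57, 63, 72, 76}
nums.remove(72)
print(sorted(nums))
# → [2, 54, 57, 63, 76]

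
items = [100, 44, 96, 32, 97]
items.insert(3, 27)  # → [100, 44, 96, 27, 32, 97]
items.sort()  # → [27, 32, 44, 96, 97, 100]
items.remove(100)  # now [27, 32, 44, 96, 97]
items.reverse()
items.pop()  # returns 27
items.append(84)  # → [97, 96, 44, 32, 84]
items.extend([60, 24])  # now [97, 96, 44, 32, 84, 60, 24]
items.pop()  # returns 24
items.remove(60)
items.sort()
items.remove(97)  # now [32, 44, 84, 96]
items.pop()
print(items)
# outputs [32, 44, 84]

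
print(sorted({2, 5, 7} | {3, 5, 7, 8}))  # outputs [2, 3, 5, 7, 8]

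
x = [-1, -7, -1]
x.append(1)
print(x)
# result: [-1, -7, -1, 1]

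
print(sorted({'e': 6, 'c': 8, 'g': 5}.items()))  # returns [('c', 8), ('e', 6), ('g', 5)]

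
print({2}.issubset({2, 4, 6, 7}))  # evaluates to True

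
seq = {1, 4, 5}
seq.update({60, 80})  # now {1, 4, 5, 60, 80}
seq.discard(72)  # {1, 4, 5, 60, 80}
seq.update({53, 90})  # {1, 4, 5, 53, 60, 80, 90}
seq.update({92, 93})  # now {1, 4, 5, 53, 60, 80, 90, 92, 93}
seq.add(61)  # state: {1, 4, 5, 53, 60, 61, 80, 90, 92, 93}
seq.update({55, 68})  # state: {1, 4, 5, 53, 55, 60, 61, 68, 80, 90, 92, 93}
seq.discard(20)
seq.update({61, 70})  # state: {1, 4, 5, 53, 55, 60, 61, 68, 70, 80, 90, 92, 93}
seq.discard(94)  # {1, 4, 5, 53, 55, 60, 61, 68, 70, 80, 90, 92, 93}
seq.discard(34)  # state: {1, 4, 5, 53, 55, 60, 61, 68, 70, 80, 90, 92, 93}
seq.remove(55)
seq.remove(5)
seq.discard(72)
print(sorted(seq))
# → [1, 4, 53, 60, 61, 68, 70, 80, 90, 92, 93]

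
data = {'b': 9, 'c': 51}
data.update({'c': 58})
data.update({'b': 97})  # {'b': 97, 'c': 58}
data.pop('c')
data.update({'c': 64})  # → {'b': 97, 'c': 64}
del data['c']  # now {'b': 97}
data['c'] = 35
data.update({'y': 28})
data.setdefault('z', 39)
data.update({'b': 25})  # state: {'b': 25, 'c': 35, 'y': 28, 'z': 39}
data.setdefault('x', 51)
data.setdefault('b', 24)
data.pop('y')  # 28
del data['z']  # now {'b': 25, 'c': 35, 'x': 51}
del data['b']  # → {'c': 35, 'x': 51}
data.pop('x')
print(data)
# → {'c': 35}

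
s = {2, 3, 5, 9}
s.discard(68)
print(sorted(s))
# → [2, 3, 5, 9]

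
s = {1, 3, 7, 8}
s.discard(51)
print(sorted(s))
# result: [1, 3, 7, 8]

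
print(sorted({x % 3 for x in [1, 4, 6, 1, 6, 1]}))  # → [0, 1]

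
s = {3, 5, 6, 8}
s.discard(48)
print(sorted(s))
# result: [3, 5, 6, 8]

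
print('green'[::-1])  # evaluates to neerg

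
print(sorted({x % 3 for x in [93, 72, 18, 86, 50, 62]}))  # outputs [0, 2]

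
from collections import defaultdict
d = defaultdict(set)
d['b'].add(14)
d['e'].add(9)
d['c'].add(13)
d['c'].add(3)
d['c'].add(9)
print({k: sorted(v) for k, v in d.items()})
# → {'b': [14], 'e': [9], 'c': [3, 9, 13]}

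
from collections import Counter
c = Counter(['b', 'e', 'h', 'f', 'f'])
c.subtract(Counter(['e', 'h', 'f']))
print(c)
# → Counter({'b': 1, 'f': 1, 'e': 0, 'h': 0})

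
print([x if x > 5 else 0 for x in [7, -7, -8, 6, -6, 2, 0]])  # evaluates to [7, 0, 0, 6, 0, 0, 0]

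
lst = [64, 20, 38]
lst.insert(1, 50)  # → [64, 50, 20, 38]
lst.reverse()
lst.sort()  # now [20, 38, 50, 64]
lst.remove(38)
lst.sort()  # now [20, 50, 64]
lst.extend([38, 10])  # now [20, 50, 64, 38, 10]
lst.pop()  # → 10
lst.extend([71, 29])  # [20, 50, 64, 38, 71, 29]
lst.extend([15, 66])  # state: [20, 50, 64, 38, 71, 29, 15, 66]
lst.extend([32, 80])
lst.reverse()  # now [80, 32, 66, 15, 29, 71, 38, 64, 50, 20]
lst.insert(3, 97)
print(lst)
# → [80, 32, 66, 97, 15, 29, 71, 38, 64, 50, 20]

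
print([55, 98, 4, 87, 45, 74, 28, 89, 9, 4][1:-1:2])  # [98, 87, 74, 89]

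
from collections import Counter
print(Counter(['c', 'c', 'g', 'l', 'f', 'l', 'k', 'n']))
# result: Counter({'c': 2, 'l': 2, 'g': 1, 'f': 1, 'k': 1, 'n': 1})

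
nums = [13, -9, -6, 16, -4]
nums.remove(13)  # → [-9, -6, 16, -4]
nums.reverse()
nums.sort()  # [-9, -6, -4, 16]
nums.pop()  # 16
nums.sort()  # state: [-9, -6, -4]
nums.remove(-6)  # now [-9, -4]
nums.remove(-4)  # [-9]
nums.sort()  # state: [-9]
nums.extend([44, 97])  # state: [-9, 44, 97]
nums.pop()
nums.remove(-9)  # [44]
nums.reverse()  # [44]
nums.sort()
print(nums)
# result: [44]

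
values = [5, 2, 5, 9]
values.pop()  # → 9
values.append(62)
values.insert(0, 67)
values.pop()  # 62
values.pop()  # 5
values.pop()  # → 2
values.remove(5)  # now [67]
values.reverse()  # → [67]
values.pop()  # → 67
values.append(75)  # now [75]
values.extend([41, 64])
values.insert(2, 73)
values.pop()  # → 64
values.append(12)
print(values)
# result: [75, 41, 73, 12]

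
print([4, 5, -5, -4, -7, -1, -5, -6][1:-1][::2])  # [5, -4, -1]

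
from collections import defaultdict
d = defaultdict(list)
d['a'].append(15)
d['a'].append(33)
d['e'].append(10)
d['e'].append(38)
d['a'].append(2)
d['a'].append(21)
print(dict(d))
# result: {'a': [15, 33, 2, 21], 'e': [10, 38]}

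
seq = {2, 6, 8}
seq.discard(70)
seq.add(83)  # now {2, 6, 8, 83}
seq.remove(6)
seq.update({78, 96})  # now {2, 8, 78, 83, 96}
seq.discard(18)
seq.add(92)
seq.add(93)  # {2, 8, 78, 83, 92, 93, 96}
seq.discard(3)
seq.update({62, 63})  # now {2, 8, 62, 63, 78, 83, 92, 93, 96}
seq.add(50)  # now {2, 8, 50, 62, 63, 78, 83, 92, 93, 96}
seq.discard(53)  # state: {2, 8, 50, 62, 63, 78, 83, 92, 93, 96}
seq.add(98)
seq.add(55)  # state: {2, 8, 50, 55, 62, 63, 78, 83, 92, 93, 96, 98}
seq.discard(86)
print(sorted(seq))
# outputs [2, 8, 50, 55, 62, 63, 78, 83, 92, 93, 96, 98]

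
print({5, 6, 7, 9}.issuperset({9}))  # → True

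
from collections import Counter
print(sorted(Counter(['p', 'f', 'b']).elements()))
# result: ['b', 'f', 'p']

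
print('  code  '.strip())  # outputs code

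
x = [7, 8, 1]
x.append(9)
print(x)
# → [7, 8, 1, 9]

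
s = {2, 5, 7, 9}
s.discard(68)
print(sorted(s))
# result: [2, 5, 7, 9]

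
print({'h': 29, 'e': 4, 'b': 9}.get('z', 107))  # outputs 107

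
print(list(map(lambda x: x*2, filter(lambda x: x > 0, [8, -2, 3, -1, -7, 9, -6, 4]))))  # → [16, 6, 18, 8]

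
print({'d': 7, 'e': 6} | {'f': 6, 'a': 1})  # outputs {'d': 7, 'e': 6, 'f': 6, 'a': 1}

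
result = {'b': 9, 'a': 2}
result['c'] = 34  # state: {'b': 9, 'a': 2, 'c': 34}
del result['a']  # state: {'b': 9, 'c': 34}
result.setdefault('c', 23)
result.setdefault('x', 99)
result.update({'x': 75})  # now {'b': 9, 'c': 34, 'x': 75}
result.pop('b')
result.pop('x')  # 75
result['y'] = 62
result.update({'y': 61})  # {'c': 34, 'y': 61}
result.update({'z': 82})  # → {'c': 34, 'y': 61, 'z': 82}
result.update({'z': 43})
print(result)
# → {'c': 34, 'y': 61, 'z': 43}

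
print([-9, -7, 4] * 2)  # [-9, -7, 4, -9, -7, 4]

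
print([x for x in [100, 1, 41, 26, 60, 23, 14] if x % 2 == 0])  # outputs [100, 26, 60, 14]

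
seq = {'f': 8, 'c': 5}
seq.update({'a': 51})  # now {'f': 8, 'c': 5, 'a': 51}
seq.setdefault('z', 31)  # 31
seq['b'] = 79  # {'f': 8, 'c': 5, 'a': 51, 'z': 31, 'b': 79}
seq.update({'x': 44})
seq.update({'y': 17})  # {'f': 8, 'c': 5, 'a': 51, 'z': 31, 'b': 79, 'x': 44, 'y': 17}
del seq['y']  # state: {'f': 8, 'c': 5, 'a': 51, 'z': 31, 'b': 79, 'x': 44}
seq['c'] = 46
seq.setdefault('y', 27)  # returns 27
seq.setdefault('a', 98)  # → 51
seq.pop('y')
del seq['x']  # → {'f': 8, 'c': 46, 'a': 51, 'z': 31, 'b': 79}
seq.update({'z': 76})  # {'f': 8, 'c': 46, 'a': 51, 'z': 76, 'b': 79}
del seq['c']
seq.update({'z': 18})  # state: {'f': 8, 'a': 51, 'z': 18, 'b': 79}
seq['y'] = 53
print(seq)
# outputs {'f': 8, 'a': 51, 'z': 18, 'b': 79, 'y': 53}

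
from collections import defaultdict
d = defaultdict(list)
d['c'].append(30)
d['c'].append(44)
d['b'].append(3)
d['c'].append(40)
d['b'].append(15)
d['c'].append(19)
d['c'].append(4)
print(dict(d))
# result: {'c': [30, 44, 40, 19, 4], 'b': [3, 15]}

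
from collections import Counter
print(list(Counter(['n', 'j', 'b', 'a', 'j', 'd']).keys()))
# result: ['n', 'j', 'b', 'a', 'd']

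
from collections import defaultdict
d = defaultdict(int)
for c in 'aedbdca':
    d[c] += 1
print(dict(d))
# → {'a': 2, 'e': 1, 'd': 2, 'b': 1, 'c': 1}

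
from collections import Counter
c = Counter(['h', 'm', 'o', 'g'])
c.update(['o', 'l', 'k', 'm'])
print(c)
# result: Counter({'m': 2, 'o': 2, 'h': 1, 'g': 1, 'l': 1, 'k': 1})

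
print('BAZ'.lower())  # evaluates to baz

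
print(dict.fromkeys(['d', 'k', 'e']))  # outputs {'d': None, 'k': None, 'e': None}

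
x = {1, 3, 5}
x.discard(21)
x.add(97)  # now {1, 3, 5, 97}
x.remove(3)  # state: {1, 5, 97}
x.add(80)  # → {1, 5, 80, 97}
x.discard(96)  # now {1, 5, 80, 97}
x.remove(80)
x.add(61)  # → {1, 5, 61, 97}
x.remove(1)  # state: {5, 61, 97}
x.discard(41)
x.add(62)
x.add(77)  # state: {5, 61, 62, 77, 97}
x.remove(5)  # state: {61, 62, 77, 97}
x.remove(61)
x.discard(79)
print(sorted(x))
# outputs [62, 77, 97]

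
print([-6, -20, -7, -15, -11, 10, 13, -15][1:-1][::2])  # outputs [-20, -15, 10]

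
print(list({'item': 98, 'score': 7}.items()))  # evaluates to [('item', 98), ('score', 7)]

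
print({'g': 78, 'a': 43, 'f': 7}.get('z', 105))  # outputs 105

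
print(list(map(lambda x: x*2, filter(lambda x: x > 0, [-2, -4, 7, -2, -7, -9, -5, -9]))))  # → [14]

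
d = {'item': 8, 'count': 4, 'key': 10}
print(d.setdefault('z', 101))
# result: 101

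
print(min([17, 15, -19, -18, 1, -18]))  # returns -19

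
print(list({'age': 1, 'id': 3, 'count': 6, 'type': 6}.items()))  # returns [('age', 1), ('id', 3), ('count', 6), ('type', 6)]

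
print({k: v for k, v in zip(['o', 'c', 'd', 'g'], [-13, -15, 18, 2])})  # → {'o': -13, 'c': -15, 'd': 18, 'g': 2}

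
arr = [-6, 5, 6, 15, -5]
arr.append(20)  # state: [-6, 5, 6, 15, -5, 20]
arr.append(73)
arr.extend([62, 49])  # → [-6, 5, 6, 15, -5, 20, 73, 62, 49]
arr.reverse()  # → [49, 62, 73, 20, -5, 15, 6, 5, -6]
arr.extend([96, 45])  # [49, 62, 73, 20, -5, 15, 6, 5, -6, 96, 45]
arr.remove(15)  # [49, 62, 73, 20, -5, 6, 5, -6, 96, 45]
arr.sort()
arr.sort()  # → [-6, -5, 5, 6, 20, 45, 49, 62, 73, 96]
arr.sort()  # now [-6, -5, 5, 6, 20, 45, 49, 62, 73, 96]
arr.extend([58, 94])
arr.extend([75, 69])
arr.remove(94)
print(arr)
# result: [-6, -5, 5, 6, 20, 45, 49, 62, 73, 96, 58, 75, 69]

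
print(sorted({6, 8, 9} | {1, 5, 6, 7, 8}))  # [1, 5, 6, 7, 8, 9]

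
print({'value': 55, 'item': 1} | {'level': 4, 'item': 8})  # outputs {'value': 55, 'item': 8, 'level': 4}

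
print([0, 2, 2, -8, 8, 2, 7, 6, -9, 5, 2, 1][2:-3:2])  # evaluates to [2, 8, 7, -9]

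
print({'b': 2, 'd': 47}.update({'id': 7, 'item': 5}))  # None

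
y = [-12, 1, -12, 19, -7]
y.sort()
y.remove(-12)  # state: [-12, -7, 1, 19]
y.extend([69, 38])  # [-12, -7, 1, 19, 69, 38]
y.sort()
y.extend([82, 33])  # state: [-12, -7, 1, 19, 38, 69, 82, 33]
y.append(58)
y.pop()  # 58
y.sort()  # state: [-12, -7, 1, 19, 33, 38, 69, 82]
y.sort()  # [-12, -7, 1, 19, 33, 38, 69, 82]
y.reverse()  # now [82, 69, 38, 33, 19, 1, -7, -12]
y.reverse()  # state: [-12, -7, 1, 19, 33, 38, 69, 82]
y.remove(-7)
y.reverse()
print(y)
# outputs [82, 69, 38, 33, 19, 1, -12]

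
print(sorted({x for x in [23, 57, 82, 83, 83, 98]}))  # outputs [23, 57, 82, 83, 98]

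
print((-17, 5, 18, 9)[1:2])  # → (5,)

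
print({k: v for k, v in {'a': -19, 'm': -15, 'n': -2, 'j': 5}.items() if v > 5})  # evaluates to {}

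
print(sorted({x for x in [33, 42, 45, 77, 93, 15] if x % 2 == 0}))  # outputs [42]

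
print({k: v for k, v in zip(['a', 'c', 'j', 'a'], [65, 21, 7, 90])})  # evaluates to {'a': 90, 'c': 21, 'j': 7}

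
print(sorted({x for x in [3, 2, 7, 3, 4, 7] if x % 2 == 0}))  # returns [2, 4]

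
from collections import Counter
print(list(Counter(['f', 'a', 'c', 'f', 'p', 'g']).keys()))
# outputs ['f', 'a', 'c', 'p', 'g']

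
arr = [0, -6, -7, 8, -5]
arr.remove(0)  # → [-6, -7, 8, -5]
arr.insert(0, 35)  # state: [35, -6, -7, 8, -5]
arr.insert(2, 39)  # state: [35, -6, 39, -7, 8, -5]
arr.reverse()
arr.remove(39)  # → [-5, 8, -7, -6, 35]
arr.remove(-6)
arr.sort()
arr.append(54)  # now [-7, -5, 8, 35, 54]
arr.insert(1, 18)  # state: [-7, 18, -5, 8, 35, 54]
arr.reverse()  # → [54, 35, 8, -5, 18, -7]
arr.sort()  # [-7, -5, 8, 18, 35, 54]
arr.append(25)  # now [-7, -5, 8, 18, 35, 54, 25]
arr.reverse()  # [25, 54, 35, 18, 8, -5, -7]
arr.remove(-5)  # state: [25, 54, 35, 18, 8, -7]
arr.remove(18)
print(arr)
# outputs [25, 54, 35, 8, -7]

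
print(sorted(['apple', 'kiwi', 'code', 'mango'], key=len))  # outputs ['kiwi', 'code', 'apple', 'mango']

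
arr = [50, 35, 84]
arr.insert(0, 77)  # [77, 50, 35, 84]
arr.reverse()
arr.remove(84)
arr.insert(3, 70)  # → [35, 50, 77, 70]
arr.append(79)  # [35, 50, 77, 70, 79]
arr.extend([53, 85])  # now [35, 50, 77, 70, 79, 53, 85]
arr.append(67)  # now [35, 50, 77, 70, 79, 53, 85, 67]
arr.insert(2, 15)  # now [35, 50, 15, 77, 70, 79, 53, 85, 67]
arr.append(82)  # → [35, 50, 15, 77, 70, 79, 53, 85, 67, 82]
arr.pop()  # 82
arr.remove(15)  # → [35, 50, 77, 70, 79, 53, 85, 67]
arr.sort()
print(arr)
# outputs [35, 50, 53, 67, 70, 77, 79, 85]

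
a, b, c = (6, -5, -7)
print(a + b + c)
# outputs -6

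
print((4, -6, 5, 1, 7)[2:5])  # (5, 1, 7)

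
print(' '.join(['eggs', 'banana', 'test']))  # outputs eggs banana test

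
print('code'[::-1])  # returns edoc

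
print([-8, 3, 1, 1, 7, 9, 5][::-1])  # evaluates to [5, 9, 7, 1, 1, 3, -8]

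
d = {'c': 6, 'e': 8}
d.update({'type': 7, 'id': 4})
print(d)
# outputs {'c': 6, 'e': 8, 'type': 7, 'id': 4}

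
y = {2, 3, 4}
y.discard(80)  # {2, 3, 4}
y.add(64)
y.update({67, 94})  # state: {2, 3, 4, 64, 67, 94}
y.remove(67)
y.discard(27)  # {2, 3, 4, 64, 94}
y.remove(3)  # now {2, 4, 64, 94}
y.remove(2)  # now {4, 64, 94}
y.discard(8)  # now {4, 64, 94}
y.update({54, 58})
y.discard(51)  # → {4, 54, 58, 64, 94}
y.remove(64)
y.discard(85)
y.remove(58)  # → {4, 54, 94}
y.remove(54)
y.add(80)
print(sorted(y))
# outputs [4, 80, 94]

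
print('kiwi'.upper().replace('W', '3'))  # KI3I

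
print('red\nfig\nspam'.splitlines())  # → ['red', 'fig', 'spam']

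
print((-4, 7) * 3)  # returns (-4, 7, -4, 7, -4, 7)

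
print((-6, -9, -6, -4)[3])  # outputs -4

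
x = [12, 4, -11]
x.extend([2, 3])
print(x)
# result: [12, 4, -11, 2, 3]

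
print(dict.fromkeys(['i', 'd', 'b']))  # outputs {'i': None, 'd': None, 'b': None}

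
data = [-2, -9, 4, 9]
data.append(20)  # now [-2, -9, 4, 9, 20]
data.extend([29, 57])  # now [-2, -9, 4, 9, 20, 29, 57]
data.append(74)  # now [-2, -9, 4, 9, 20, 29, 57, 74]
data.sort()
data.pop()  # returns 74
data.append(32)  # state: [-9, -2, 4, 9, 20, 29, 57, 32]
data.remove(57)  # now [-9, -2, 4, 9, 20, 29, 32]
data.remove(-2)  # [-9, 4, 9, 20, 29, 32]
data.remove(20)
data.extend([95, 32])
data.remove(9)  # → [-9, 4, 29, 32, 95, 32]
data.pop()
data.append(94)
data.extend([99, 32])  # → [-9, 4, 29, 32, 95, 94, 99, 32]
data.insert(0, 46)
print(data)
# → [46, -9, 4, 29, 32, 95, 94, 99, 32]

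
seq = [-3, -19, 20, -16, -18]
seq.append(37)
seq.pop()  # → 37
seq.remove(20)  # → [-3, -19, -16, -18]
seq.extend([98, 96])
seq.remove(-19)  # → [-3, -16, -18, 98, 96]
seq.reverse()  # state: [96, 98, -18, -16, -3]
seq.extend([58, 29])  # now [96, 98, -18, -16, -3, 58, 29]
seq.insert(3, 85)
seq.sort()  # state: [-18, -16, -3, 29, 58, 85, 96, 98]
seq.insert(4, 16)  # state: [-18, -16, -3, 29, 16, 58, 85, 96, 98]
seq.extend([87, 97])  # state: [-18, -16, -3, 29, 16, 58, 85, 96, 98, 87, 97]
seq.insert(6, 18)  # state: [-18, -16, -3, 29, 16, 58, 18, 85, 96, 98, 87, 97]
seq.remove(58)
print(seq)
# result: [-18, -16, -3, 29, 16, 18, 85, 96, 98, 87, 97]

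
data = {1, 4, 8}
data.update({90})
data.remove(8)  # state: {1, 4, 90}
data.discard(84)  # {1, 4, 90}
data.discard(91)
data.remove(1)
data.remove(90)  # {4}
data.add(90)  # {4, 90}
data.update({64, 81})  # {4, 64, 81, 90}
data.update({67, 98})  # {4, 64, 67, 81, 90, 98}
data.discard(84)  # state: {4, 64, 67, 81, 90, 98}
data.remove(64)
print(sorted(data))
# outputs [4, 67, 81, 90, 98]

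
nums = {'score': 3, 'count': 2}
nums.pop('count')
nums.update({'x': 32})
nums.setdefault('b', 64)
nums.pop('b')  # 64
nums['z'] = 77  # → {'score': 3, 'x': 32, 'z': 77}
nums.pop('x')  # 32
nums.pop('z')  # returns 77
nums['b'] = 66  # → {'score': 3, 'b': 66}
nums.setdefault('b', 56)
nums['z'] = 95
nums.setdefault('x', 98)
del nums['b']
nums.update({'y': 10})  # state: {'score': 3, 'z': 95, 'x': 98, 'y': 10}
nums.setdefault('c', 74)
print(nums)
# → {'score': 3, 'z': 95, 'x': 98, 'y': 10, 'c': 74}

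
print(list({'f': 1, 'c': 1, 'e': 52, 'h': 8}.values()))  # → [1, 1, 52, 8]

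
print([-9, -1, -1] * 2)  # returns [-9, -1, -1, -9, -1, -1]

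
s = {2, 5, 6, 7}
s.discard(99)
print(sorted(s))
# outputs [2, 5, 6, 7]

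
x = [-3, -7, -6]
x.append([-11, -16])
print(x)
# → [-3, -7, -6, [-11, -16]]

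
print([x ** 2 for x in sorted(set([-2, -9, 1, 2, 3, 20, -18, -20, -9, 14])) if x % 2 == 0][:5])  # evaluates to [400, 324, 4, 4, 196]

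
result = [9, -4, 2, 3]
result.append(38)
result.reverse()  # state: [38, 3, 2, -4, 9]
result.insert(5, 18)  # [38, 3, 2, -4, 9, 18]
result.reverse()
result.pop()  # 38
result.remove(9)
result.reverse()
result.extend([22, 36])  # [3, 2, -4, 18, 22, 36]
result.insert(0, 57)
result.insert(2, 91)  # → [57, 3, 91, 2, -4, 18, 22, 36]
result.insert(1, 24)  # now [57, 24, 3, 91, 2, -4, 18, 22, 36]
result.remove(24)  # [57, 3, 91, 2, -4, 18, 22, 36]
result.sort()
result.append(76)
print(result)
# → [-4, 2, 3, 18, 22, 36, 57, 91, 76]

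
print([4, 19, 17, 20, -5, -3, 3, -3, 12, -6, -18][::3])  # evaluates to [4, 20, 3, -6]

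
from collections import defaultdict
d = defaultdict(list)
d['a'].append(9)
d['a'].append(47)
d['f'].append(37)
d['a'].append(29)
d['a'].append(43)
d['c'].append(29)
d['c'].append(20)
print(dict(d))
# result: {'a': [9, 47, 29, 43], 'f': [37], 'c': [29, 20]}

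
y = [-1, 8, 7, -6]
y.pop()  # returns -6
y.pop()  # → 7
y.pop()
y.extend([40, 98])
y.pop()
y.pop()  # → 40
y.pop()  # -1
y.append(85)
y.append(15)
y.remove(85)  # [15]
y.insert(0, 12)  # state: [12, 15]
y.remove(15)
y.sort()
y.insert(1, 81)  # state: [12, 81]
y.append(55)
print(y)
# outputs [12, 81, 55]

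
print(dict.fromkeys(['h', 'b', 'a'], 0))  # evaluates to {'h': 0, 'b': 0, 'a': 0}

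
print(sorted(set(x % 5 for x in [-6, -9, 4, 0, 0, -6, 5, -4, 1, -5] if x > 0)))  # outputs [0, 1, 4]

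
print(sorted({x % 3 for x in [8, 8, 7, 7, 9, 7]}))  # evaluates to [0, 1, 2]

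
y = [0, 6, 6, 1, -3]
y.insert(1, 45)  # [0, 45, 6, 6, 1, -3]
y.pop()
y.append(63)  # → [0, 45, 6, 6, 1, 63]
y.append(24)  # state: [0, 45, 6, 6, 1, 63, 24]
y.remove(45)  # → [0, 6, 6, 1, 63, 24]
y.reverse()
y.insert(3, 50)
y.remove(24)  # [63, 1, 50, 6, 6, 0]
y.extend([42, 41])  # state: [63, 1, 50, 6, 6, 0, 42, 41]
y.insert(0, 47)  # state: [47, 63, 1, 50, 6, 6, 0, 42, 41]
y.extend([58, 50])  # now [47, 63, 1, 50, 6, 6, 0, 42, 41, 58, 50]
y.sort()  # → [0, 1, 6, 6, 41, 42, 47, 50, 50, 58, 63]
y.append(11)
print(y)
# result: [0, 1, 6, 6, 41, 42, 47, 50, 50, 58, 63, 11]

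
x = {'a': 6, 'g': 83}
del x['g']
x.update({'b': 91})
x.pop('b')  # 91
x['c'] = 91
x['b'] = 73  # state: {'a': 6, 'c': 91, 'b': 73}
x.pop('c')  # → 91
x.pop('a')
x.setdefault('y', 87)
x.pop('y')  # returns 87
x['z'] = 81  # {'b': 73, 'z': 81}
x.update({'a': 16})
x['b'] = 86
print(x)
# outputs {'b': 86, 'z': 81, 'a': 16}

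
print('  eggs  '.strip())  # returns eggs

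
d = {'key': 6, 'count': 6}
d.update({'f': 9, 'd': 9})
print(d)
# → {'key': 6, 'count': 6, 'f': 9, 'd': 9}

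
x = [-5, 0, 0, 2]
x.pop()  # 2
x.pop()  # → 0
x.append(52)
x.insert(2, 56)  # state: [-5, 0, 56, 52]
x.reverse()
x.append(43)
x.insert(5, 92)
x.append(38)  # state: [52, 56, 0, -5, 43, 92, 38]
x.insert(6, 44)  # [52, 56, 0, -5, 43, 92, 44, 38]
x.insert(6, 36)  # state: [52, 56, 0, -5, 43, 92, 36, 44, 38]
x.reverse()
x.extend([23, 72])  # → [38, 44, 36, 92, 43, -5, 0, 56, 52, 23, 72]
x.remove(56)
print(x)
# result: [38, 44, 36, 92, 43, -5, 0, 52, 23, 72]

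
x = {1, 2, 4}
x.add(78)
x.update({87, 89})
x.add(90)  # {1, 2, 4, 78, 87, 89, 90}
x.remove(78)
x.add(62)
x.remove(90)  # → {1, 2, 4, 62, 87, 89}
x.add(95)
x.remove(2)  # {1, 4, 62, 87, 89, 95}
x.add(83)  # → {1, 4, 62, 83, 87, 89, 95}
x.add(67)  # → {1, 4, 62, 67, 83, 87, 89, 95}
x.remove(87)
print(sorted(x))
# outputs [1, 4, 62, 67, 83, 89, 95]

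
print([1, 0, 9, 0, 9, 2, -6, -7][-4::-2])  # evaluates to [9, 9, 1]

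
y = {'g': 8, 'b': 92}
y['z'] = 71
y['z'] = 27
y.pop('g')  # 8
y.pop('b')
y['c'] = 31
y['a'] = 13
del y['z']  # {'c': 31, 'a': 13}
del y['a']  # {'c': 31}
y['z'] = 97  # {'c': 31, 'z': 97}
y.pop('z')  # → 97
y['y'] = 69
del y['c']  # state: {'y': 69}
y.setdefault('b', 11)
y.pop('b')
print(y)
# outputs {'y': 69}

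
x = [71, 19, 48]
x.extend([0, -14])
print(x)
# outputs [71, 19, 48, 0, -14]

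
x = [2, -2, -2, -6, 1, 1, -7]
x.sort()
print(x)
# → [-7, -6, -2, -2, 1, 1, 2]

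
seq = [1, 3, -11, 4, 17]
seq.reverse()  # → [17, 4, -11, 3, 1]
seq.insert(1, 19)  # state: [17, 19, 4, -11, 3, 1]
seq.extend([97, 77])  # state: [17, 19, 4, -11, 3, 1, 97, 77]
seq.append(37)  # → [17, 19, 4, -11, 3, 1, 97, 77, 37]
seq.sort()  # [-11, 1, 3, 4, 17, 19, 37, 77, 97]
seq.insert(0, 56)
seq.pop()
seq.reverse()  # [77, 37, 19, 17, 4, 3, 1, -11, 56]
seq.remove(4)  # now [77, 37, 19, 17, 3, 1, -11, 56]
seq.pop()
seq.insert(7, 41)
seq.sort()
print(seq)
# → [-11, 1, 3, 17, 19, 37, 41, 77]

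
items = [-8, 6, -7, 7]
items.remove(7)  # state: [-8, 6, -7]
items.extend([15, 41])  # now [-8, 6, -7, 15, 41]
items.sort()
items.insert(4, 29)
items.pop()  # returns 41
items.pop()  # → 29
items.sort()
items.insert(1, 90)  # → [-8, 90, -7, 6, 15]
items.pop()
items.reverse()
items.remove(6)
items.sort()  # [-8, -7, 90]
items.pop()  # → 90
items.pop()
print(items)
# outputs [-8]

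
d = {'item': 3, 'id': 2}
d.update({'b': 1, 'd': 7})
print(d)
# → {'item': 3, 'id': 2, 'b': 1, 'd': 7}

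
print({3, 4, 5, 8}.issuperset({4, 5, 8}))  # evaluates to True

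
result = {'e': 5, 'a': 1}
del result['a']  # {'e': 5}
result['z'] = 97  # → {'e': 5, 'z': 97}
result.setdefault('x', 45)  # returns 45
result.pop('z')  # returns 97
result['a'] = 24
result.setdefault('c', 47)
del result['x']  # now {'e': 5, 'a': 24, 'c': 47}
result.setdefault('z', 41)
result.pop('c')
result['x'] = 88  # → {'e': 5, 'a': 24, 'z': 41, 'x': 88}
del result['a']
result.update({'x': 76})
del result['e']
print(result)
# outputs {'z': 41, 'x': 76}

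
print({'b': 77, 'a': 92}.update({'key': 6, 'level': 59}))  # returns None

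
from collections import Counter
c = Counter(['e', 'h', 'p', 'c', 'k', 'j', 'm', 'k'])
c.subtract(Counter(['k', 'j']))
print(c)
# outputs Counter({'e': 1, 'h': 1, 'p': 1, 'c': 1, 'k': 1, 'm': 1, 'j': 0})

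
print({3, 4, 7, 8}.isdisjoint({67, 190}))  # True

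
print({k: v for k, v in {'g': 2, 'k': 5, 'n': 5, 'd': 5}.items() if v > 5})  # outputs {}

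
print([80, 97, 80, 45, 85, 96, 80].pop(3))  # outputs 45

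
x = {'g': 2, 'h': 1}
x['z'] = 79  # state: {'g': 2, 'h': 1, 'z': 79}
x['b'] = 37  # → {'g': 2, 'h': 1, 'z': 79, 'b': 37}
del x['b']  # {'g': 2, 'h': 1, 'z': 79}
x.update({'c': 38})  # {'g': 2, 'h': 1, 'z': 79, 'c': 38}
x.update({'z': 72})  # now {'g': 2, 'h': 1, 'z': 72, 'c': 38}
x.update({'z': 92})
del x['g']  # {'h': 1, 'z': 92, 'c': 38}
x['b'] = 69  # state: {'h': 1, 'z': 92, 'c': 38, 'b': 69}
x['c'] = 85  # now {'h': 1, 'z': 92, 'c': 85, 'b': 69}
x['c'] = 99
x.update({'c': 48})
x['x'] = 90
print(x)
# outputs {'h': 1, 'z': 92, 'c': 48, 'b': 69, 'x': 90}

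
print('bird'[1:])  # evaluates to ird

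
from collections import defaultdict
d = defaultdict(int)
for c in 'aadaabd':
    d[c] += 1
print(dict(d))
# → {'a': 4, 'd': 2, 'b': 1}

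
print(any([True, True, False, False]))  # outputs True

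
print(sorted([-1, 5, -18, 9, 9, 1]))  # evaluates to [-18, -1, 1, 5, 9, 9]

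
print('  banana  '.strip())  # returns banana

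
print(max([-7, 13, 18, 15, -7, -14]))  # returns 18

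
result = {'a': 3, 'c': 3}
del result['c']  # {'a': 3}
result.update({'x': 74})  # {'a': 3, 'x': 74}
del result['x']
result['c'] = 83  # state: {'a': 3, 'c': 83}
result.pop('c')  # 83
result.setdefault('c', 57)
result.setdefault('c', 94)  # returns 57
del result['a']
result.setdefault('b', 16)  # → 16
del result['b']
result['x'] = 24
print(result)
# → {'c': 57, 'x': 24}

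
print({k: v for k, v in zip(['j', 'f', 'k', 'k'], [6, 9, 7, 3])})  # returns {'j': 6, 'f': 9, 'k': 3}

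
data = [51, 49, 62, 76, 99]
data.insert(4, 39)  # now [51, 49, 62, 76, 39, 99]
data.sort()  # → [39, 49, 51, 62, 76, 99]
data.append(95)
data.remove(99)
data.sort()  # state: [39, 49, 51, 62, 76, 95]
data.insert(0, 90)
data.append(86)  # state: [90, 39, 49, 51, 62, 76, 95, 86]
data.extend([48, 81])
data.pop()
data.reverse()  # [48, 86, 95, 76, 62, 51, 49, 39, 90]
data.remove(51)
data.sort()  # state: [39, 48, 49, 62, 76, 86, 90, 95]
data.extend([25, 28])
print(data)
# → [39, 48, 49, 62, 76, 86, 90, 95, 25, 28]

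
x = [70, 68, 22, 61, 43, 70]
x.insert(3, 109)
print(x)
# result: [70, 68, 22, 109, 61, 43, 70]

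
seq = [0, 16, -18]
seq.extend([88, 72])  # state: [0, 16, -18, 88, 72]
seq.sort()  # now [-18, 0, 16, 72, 88]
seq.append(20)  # [-18, 0, 16, 72, 88, 20]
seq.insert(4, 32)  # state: [-18, 0, 16, 72, 32, 88, 20]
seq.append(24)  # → [-18, 0, 16, 72, 32, 88, 20, 24]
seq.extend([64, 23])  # [-18, 0, 16, 72, 32, 88, 20, 24, 64, 23]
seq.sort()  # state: [-18, 0, 16, 20, 23, 24, 32, 64, 72, 88]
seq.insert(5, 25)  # [-18, 0, 16, 20, 23, 25, 24, 32, 64, 72, 88]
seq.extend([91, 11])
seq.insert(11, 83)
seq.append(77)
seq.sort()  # [-18, 0, 11, 16, 20, 23, 24, 25, 32, 64, 72, 77, 83, 88, 91]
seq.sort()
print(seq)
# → [-18, 0, 11, 16, 20, 23, 24, 25, 32, 64, 72, 77, 83, 88, 91]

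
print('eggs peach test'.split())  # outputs ['eggs', 'peach', 'test']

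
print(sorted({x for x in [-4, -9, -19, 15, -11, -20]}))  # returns [-20, -19, -11, -9, -4, 15]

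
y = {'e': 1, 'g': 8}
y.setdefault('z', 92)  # 92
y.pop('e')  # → 1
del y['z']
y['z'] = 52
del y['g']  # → {'z': 52}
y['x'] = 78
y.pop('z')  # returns 52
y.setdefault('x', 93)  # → 78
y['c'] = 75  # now {'x': 78, 'c': 75}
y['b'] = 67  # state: {'x': 78, 'c': 75, 'b': 67}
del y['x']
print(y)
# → {'c': 75, 'b': 67}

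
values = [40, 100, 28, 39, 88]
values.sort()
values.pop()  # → 100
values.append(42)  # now [28, 39, 40, 88, 42]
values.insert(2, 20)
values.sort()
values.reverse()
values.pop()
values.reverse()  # [28, 39, 40, 42, 88]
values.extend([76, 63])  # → [28, 39, 40, 42, 88, 76, 63]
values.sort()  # [28, 39, 40, 42, 63, 76, 88]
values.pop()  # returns 88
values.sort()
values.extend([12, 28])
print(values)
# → [28, 39, 40, 42, 63, 76, 12, 28]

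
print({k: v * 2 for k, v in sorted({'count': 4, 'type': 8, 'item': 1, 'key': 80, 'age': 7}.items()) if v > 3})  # {'age': 14, 'count': 8, 'key': 160, 'type': 16}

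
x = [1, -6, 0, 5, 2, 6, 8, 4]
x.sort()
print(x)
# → [-6, 0, 1, 2, 4, 5, 6, 8]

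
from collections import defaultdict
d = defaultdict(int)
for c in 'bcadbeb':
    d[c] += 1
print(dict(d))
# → {'b': 3, 'c': 1, 'a': 1, 'd': 1, 'e': 1}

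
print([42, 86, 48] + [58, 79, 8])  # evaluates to [42, 86, 48, 58, 79, 8]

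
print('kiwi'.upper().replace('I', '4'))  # K4W4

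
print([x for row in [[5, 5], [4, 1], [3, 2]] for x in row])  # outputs [5, 5, 4, 1, 3, 2]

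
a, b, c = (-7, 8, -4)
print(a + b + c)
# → -3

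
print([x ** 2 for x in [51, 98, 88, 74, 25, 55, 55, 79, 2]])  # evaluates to [2601, 9604, 7744, 5476, 625, 3025, 3025, 6241, 4]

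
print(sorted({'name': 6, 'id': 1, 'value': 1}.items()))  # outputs [('id', 1), ('name', 6), ('value', 1)]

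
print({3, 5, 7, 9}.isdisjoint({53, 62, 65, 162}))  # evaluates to True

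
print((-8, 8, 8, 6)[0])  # -8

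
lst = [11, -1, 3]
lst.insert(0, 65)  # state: [65, 11, -1, 3]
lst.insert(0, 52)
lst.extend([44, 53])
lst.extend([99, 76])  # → [52, 65, 11, -1, 3, 44, 53, 99, 76]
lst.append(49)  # [52, 65, 11, -1, 3, 44, 53, 99, 76, 49]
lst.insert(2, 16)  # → [52, 65, 16, 11, -1, 3, 44, 53, 99, 76, 49]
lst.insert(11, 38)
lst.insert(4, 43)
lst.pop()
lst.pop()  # 49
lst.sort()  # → [-1, 3, 11, 16, 43, 44, 52, 53, 65, 76, 99]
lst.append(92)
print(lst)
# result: [-1, 3, 11, 16, 43, 44, 52, 53, 65, 76, 99, 92]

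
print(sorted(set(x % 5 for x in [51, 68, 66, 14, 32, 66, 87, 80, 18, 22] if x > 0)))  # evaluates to [0, 1, 2, 3, 4]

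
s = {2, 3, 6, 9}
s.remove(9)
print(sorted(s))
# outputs [2, 3, 6]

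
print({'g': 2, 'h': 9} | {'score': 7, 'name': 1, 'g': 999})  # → {'g': 999, 'h': 9, 'score': 7, 'name': 1}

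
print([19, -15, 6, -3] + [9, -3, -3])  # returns [19, -15, 6, -3, 9, -3, -3]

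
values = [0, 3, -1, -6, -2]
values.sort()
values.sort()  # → [-6, -2, -1, 0, 3]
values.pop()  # 3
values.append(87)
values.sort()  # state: [-6, -2, -1, 0, 87]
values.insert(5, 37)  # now [-6, -2, -1, 0, 87, 37]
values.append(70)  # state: [-6, -2, -1, 0, 87, 37, 70]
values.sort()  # [-6, -2, -1, 0, 37, 70, 87]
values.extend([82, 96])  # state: [-6, -2, -1, 0, 37, 70, 87, 82, 96]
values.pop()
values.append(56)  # [-6, -2, -1, 0, 37, 70, 87, 82, 56]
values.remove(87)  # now [-6, -2, -1, 0, 37, 70, 82, 56]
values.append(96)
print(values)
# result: [-6, -2, -1, 0, 37, 70, 82, 56, 96]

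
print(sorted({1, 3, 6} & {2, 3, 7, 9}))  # [3]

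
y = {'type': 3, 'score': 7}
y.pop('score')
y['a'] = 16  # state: {'type': 3, 'a': 16}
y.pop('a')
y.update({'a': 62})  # {'type': 3, 'a': 62}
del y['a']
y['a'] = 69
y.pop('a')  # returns 69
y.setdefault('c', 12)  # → 12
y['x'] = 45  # {'type': 3, 'c': 12, 'x': 45}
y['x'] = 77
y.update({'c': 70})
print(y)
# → {'type': 3, 'c': 70, 'x': 77}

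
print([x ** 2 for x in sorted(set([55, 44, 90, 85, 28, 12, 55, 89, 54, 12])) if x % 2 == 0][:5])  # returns [144, 784, 1936, 2916, 8100]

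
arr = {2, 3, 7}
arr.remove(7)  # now {2, 3}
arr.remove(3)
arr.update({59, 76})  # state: {2, 59, 76}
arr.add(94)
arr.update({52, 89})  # {2, 52, 59, 76, 89, 94}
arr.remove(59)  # {2, 52, 76, 89, 94}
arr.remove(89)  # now {2, 52, 76, 94}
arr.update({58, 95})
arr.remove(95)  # {2, 52, 58, 76, 94}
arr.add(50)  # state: {2, 50, 52, 58, 76, 94}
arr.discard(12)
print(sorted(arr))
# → [2, 50, 52, 58, 76, 94]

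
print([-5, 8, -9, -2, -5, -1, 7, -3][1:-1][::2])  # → [8, -2, -1]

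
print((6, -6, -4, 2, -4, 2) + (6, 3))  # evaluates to (6, -6, -4, 2, -4, 2, 6, 3)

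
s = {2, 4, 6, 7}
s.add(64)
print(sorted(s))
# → [2, 4, 6, 7, 64]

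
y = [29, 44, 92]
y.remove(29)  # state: [44, 92]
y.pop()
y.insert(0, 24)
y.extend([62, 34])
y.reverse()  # [34, 62, 44, 24]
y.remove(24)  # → [34, 62, 44]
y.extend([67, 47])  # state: [34, 62, 44, 67, 47]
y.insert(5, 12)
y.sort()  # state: [12, 34, 44, 47, 62, 67]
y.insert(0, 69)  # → [69, 12, 34, 44, 47, 62, 67]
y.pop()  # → 67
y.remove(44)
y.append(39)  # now [69, 12, 34, 47, 62, 39]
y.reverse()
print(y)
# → [39, 62, 47, 34, 12, 69]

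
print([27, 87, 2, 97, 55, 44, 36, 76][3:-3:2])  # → [97]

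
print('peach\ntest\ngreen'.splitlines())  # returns ['peach', 'test', 'green']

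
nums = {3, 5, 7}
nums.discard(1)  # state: {3, 5, 7}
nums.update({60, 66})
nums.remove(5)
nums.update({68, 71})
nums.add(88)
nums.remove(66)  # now {3, 7, 60, 68, 71, 88}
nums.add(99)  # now {3, 7, 60, 68, 71, 88, 99}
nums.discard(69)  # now {3, 7, 60, 68, 71, 88, 99}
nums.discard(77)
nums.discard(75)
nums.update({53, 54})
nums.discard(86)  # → {3, 7, 53, 54, 60, 68, 71, 88, 99}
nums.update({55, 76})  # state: {3, 7, 53, 54, 55, 60, 68, 71, 76, 88, 99}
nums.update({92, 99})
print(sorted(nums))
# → [3, 7, 53, 54, 55, 60, 68, 71, 76, 88, 92, 99]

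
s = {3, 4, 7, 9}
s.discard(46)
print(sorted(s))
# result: [3, 4, 7, 9]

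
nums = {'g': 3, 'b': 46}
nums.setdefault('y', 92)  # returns 92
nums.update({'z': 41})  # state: {'g': 3, 'b': 46, 'y': 92, 'z': 41}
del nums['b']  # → {'g': 3, 'y': 92, 'z': 41}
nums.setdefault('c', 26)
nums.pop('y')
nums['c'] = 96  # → {'g': 3, 'z': 41, 'c': 96}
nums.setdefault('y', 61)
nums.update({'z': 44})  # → {'g': 3, 'z': 44, 'c': 96, 'y': 61}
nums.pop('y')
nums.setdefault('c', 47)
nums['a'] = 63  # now {'g': 3, 'z': 44, 'c': 96, 'a': 63}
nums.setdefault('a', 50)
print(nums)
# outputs {'g': 3, 'z': 44, 'c': 96, 'a': 63}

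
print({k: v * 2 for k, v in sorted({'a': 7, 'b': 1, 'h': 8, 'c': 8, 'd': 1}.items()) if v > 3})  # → {'a': 14, 'c': 16, 'h': 16}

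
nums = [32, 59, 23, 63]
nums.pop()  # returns 63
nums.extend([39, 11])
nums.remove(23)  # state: [32, 59, 39, 11]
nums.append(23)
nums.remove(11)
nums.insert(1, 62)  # [32, 62, 59, 39, 23]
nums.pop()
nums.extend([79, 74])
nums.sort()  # [32, 39, 59, 62, 74, 79]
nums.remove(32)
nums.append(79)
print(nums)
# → [39, 59, 62, 74, 79, 79]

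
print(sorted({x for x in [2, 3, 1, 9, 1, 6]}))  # [1, 2, 3, 6, 9]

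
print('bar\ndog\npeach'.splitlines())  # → ['bar', 'dog', 'peach']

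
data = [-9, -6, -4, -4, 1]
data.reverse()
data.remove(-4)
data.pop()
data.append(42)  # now [1, -4, -6, 42]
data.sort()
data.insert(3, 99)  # [-6, -4, 1, 99, 42]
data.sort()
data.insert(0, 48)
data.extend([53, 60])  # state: [48, -6, -4, 1, 42, 99, 53, 60]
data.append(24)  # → [48, -6, -4, 1, 42, 99, 53, 60, 24]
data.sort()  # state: [-6, -4, 1, 24, 42, 48, 53, 60, 99]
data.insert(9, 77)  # [-6, -4, 1, 24, 42, 48, 53, 60, 99, 77]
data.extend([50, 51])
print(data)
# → [-6, -4, 1, 24, 42, 48, 53, 60, 99, 77, 50, 51]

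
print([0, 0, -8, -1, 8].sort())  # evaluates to None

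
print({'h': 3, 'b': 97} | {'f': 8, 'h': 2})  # {'h': 2, 'b': 97, 'f': 8}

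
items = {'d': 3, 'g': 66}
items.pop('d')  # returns 3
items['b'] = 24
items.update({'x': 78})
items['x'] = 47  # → {'g': 66, 'b': 24, 'x': 47}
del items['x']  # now {'g': 66, 'b': 24}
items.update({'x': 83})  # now {'g': 66, 'b': 24, 'x': 83}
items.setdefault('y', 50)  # 50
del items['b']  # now {'g': 66, 'x': 83, 'y': 50}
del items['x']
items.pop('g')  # 66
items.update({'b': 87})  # {'y': 50, 'b': 87}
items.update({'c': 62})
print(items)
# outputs {'y': 50, 'b': 87, 'c': 62}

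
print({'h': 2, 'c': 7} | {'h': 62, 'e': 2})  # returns {'h': 62, 'c': 7, 'e': 2}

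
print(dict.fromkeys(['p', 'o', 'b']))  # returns {'p': None, 'o': None, 'b': None}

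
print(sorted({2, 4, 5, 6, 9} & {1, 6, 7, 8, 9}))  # [6, 9]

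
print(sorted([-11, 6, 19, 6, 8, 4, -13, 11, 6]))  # [-13, -11, 4, 6, 6, 6, 8, 11, 19]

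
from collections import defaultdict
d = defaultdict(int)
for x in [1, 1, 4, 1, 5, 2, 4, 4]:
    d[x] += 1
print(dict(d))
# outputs {1: 3, 4: 3, 5: 1, 2: 1}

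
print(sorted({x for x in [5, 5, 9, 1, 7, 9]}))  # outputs [1, 5, 7, 9]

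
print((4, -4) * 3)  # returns (4, -4, 4, -4, 4, -4)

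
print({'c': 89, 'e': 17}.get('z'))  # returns None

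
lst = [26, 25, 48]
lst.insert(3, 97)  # [26, 25, 48, 97]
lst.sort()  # [25, 26, 48, 97]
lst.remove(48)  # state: [25, 26, 97]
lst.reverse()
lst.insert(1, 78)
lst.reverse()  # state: [25, 26, 78, 97]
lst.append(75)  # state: [25, 26, 78, 97, 75]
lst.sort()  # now [25, 26, 75, 78, 97]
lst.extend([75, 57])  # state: [25, 26, 75, 78, 97, 75, 57]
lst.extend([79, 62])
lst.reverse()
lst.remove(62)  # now [79, 57, 75, 97, 78, 75, 26, 25]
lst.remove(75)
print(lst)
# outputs [79, 57, 97, 78, 75, 26, 25]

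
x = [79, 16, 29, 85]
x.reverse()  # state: [85, 29, 16, 79]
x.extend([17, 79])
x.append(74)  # [85, 29, 16, 79, 17, 79, 74]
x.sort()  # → [16, 17, 29, 74, 79, 79, 85]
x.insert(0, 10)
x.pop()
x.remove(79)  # [10, 16, 17, 29, 74, 79]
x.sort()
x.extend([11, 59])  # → [10, 16, 17, 29, 74, 79, 11, 59]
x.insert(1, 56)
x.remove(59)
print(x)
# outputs [10, 56, 16, 17, 29, 74, 79, 11]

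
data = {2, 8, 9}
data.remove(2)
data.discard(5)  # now {8, 9}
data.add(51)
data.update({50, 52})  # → {8, 9, 50, 51, 52}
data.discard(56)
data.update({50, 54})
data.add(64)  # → {8, 9, 50, 51, 52, 54, 64}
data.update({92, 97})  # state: {8, 9, 50, 51, 52, 54, 64, 92, 97}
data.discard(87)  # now {8, 9, 50, 51, 52, 54, 64, 92, 97}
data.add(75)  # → {8, 9, 50, 51, 52, 54, 64, 75, 92, 97}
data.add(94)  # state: {8, 9, 50, 51, 52, 54, 64, 75, 92, 94, 97}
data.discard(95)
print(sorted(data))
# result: [8, 9, 50, 51, 52, 54, 64, 75, 92, 94, 97]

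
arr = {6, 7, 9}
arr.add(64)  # {6, 7, 9, 64}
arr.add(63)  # {6, 7, 9, 63, 64}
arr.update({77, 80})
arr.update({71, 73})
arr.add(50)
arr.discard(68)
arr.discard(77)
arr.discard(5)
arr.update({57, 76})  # {6, 7, 9, 50, 57, 63, 64, 71, 73, 76, 80}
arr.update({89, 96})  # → {6, 7, 9, 50, 57, 63, 64, 71, 73, 76, 80, 89, 96}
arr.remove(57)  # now {6, 7, 9, 50, 63, 64, 71, 73, 76, 80, 89, 96}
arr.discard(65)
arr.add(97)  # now {6, 7, 9, 50, 63, 64, 71, 73, 76, 80, 89, 96, 97}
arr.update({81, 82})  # {6, 7, 9, 50, 63, 64, 71, 73, 76, 80, 81, 82, 89, 96, 97}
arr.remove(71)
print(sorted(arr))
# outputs [6, 7, 9, 50, 63, 64, 73, 76, 80, 81, 82, 89, 96, 97]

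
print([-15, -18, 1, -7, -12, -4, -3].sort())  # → None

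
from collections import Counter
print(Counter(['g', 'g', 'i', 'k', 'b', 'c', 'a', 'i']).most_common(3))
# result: [('g', 2), ('i', 2), ('k', 1)]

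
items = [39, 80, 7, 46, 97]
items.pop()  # 97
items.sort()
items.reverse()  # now [80, 46, 39, 7]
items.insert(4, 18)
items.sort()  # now [7, 18, 39, 46, 80]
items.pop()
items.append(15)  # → [7, 18, 39, 46, 15]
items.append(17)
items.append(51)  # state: [7, 18, 39, 46, 15, 17, 51]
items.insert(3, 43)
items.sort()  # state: [7, 15, 17, 18, 39, 43, 46, 51]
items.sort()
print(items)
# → [7, 15, 17, 18, 39, 43, 46, 51]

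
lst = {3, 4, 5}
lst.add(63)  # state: {3, 4, 5, 63}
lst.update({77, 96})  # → {3, 4, 5, 63, 77, 96}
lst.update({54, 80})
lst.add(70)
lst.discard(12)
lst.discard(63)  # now {3, 4, 5, 54, 70, 77, 80, 96}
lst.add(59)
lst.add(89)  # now {3, 4, 5, 54, 59, 70, 77, 80, 89, 96}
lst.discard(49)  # {3, 4, 5, 54, 59, 70, 77, 80, 89, 96}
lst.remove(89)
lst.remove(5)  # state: {3, 4, 54, 59, 70, 77, 80, 96}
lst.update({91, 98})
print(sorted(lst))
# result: [3, 4, 54, 59, 70, 77, 80, 91, 96, 98]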